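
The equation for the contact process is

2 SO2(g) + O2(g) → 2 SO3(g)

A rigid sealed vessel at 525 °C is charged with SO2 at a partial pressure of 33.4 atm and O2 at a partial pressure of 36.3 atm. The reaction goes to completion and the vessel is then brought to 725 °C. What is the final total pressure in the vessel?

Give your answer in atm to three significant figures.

66.3 atm

At constant V, partial pressures at 525 °C are proportional to moles, so apply stoichiometry directly to pressures.
P(O2) required for 33.4 atm of SO2 = (1/2) × 33.4 = 16.70 atm; available 36.3 atm, so SO2 is limiting.
P(O2) remaining = 36.3 − (1/2) × 33.4 = 19.60 atm
P(gaseous products) = (2)/2 × 33.4 = 33.40 atm
P_total at 525 °C = 19.60 + 33.40 = 53.00 atm
Scaling to 725 °C: P = 53.00 × 998.15/798.15 = 66.28 atm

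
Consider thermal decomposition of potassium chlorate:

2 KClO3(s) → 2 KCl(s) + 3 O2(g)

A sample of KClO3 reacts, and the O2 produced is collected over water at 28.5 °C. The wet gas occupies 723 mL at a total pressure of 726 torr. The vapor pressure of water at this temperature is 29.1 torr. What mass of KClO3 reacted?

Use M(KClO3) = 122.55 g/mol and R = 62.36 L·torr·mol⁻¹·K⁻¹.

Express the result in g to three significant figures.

2.19 g

P(O2) = 726 − 29.1 = 696.9 torr
n(O2) = PV/RT = (696.9 × 0.7230) / (62.36 × 301.65) = 0.02679 mol
n(KClO3) = (2/3) × 0.02679 = 0.01786 mol
m(KClO3) = 0.01786 × 122.55 = 2.189 g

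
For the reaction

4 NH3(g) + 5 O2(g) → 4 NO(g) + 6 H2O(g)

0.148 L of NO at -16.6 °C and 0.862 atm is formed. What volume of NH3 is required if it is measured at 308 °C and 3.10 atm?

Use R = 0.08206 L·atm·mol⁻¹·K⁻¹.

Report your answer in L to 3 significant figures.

0.0932 L

n(NO) = PV/RT = (0.862 × 0.148) / (0.08206 × 256.55) = 0.006060 mol
n(NH3) = (4/4) × 0.006060 = 0.006060 mol
V = nRT/P = 0.006060 × 0.08206 × 581.15 / 3.10 = 0.09322 L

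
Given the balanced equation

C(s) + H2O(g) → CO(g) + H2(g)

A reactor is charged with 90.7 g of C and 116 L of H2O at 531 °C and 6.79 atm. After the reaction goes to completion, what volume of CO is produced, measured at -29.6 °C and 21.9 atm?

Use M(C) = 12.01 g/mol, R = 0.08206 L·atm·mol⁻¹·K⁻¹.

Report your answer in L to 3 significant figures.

6.89 L

n(C) = 90.7 / 12.01 = 7.552 mol
n(H2O) = PV/RT = (6.79 × 116) / (0.08206 × 804.15) = 11.94 mol
For 7.552 mol C, stoichiometry requires (1/1) × 7.552 = 7.552 mol H2O; 11.94 mol is available, so C is limiting.
n(CO) = (1/1) × 7.552 = 7.552 mol
V(CO) = nRT/P = 7.552 × 0.08206 × 243.55 / 21.9 = 6.892 L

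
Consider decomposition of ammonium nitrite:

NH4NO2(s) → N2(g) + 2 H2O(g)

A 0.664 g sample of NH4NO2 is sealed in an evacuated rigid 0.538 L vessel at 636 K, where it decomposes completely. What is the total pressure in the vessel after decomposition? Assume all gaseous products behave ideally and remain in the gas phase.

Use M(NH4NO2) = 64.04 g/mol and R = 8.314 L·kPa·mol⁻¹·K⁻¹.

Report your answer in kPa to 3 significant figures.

n(NH4NO2) = 0.664 / 64.04 = 0.01037 mol
n(gas produced) = (3/1) × 0.01037 = 0.03111 mol
P = nRT/V = 0.03111 × 8.314 × 636 / 0.538 = 305.8 kPa

306 kPa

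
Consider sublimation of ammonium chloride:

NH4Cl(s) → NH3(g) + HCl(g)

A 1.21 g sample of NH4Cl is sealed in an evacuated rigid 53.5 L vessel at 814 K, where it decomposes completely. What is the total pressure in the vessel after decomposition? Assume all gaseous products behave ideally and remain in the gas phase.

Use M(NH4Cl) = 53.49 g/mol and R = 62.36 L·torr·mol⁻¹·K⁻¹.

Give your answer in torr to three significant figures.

42.9 torr

n(NH4Cl) = 1.21 / 53.49 = 0.02262 mol
n(gas produced) = (2/1) × 0.02262 = 0.04524 mol
P = nRT/V = 0.04524 × 62.36 × 814 / 53.5 = 42.92 torr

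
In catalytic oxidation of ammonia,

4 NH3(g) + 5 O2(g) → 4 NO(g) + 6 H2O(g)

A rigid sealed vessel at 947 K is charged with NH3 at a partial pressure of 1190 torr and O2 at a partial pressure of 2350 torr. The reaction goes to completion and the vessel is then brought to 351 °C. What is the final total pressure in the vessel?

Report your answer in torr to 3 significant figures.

At constant V, partial pressures at 947 K are proportional to moles, so apply stoichiometry directly to pressures.
P(O2) required for 1190 torr of NH3 = (5/4) × 1190 = 1488 torr; available 2350 torr, so NH3 is limiting.
P(O2) remaining = 2350 − (5/4) × 1190 = 862.5 torr
P(gaseous products) = (4+6)/4 × 1190 = 2975 torr
P_total at 947 K = 862.5 + 2975 = 3838 torr
Scaling to 351 °C: P = 3838 × 624.15/947 = 2530 torr

2530 torr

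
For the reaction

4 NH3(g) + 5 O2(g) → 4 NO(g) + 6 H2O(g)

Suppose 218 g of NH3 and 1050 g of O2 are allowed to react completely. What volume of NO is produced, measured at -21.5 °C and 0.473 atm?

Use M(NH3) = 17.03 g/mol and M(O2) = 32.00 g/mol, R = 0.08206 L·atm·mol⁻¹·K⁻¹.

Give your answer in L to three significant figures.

559 L

n(NH3) = 218 / 17.03 = 12.80 mol
n(O2) = 1050 / 32.00 = 32.81 mol
For 12.80 mol NH3, stoichiometry requires (5/4) × 12.80 = 16.00 mol O2; 32.81 mol is available, so NH3 is limiting.
n(NO) = (4/4) × 12.80 = 12.80 mol
V(NO) = nRT/P = 12.80 × 0.08206 × 251.65 / 0.473 = 558.8 L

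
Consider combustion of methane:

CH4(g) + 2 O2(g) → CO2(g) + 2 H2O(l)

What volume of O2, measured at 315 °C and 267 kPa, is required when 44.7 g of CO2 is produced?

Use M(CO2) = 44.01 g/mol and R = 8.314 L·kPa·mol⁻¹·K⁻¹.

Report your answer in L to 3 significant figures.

37.2 L

n(CO2) = 44.70 / 44.01 = 1.016 mol
n(O2) = (2/1) × 1.016 = 2.032 mol
V = nRT/P = 2.032 × 8.314 × 588.15 / 267 = 37.21 L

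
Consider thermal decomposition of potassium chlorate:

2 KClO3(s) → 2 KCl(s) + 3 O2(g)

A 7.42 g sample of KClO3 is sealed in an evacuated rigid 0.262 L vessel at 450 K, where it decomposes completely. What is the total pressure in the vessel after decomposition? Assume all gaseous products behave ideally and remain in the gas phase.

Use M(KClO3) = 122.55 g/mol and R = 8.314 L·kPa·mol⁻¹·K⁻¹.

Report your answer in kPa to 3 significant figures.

1300 kPa

n(KClO3) = 7.42 / 122.55 = 0.06055 mol
n(gas produced) = (3/2) × 0.06055 = 0.09083 mol
P = nRT/V = 0.09083 × 8.314 × 450 / 0.262 = 1297 kPa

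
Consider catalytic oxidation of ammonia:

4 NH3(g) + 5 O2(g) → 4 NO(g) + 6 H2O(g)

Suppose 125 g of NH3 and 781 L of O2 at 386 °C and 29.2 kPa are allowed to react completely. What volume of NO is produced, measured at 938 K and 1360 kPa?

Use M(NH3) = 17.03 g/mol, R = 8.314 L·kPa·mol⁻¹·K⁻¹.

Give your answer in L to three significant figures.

n(NH3) = 125 / 17.03 = 7.340 mol
n(O2) = PV/RT = (29.2 × 781) / (8.314 × 659.15) = 4.161 mol
For 7.340 mol NH3, stoichiometry requires (5/4) × 7.340 = 9.175 mol O2; 4.161 mol is available, so O2 is limiting.
n(NO) = (4/5) × 4.161 = 3.329 mol
V(NO) = nRT/P = 3.329 × 8.314 × 938 / 1360 = 19.09 L

19.1 L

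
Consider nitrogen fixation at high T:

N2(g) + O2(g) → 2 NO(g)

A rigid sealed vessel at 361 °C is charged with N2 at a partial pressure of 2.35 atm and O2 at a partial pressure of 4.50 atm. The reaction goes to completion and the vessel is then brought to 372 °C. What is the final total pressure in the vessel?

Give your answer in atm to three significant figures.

6.97 atm

With V and T fixed, P_i ∝ n_i, so the mole ratios apply directly to partial pressures at 361 °C.
P(O2) required for 2.35 atm of N2 = (1/1) × 2.35 = 2.350 atm; available 4.50 atm, so N2 is limiting.
P(O2) remaining = 4.50 − (1/1) × 2.35 = 2.150 atm
P(gaseous products) = (2)/1 × 2.35 = 4.700 atm
P_total at 361 °C = 2.150 + 4.700 = 6.850 atm
Scaling to 372 °C: P = 6.850 × 645.15/634.15 = 6.969 atm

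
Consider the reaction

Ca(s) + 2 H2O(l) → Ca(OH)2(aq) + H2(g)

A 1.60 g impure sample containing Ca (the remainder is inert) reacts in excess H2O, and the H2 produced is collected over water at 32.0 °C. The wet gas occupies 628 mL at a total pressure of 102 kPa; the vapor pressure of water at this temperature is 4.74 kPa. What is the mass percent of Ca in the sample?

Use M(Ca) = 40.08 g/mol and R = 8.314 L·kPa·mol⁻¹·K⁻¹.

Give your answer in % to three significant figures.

P(H2) = 102 − 4.74 = 97.26 kPa
n(H2) = PV/RT = (97.26 × 0.6280) / (8.314 × 305.15) = 0.02408 mol
n(Ca) = (1/1) × 0.02408 = 0.02408 mol
m(Ca) = 0.02408 × 40.08 = 0.9651 g
%Ca = 0.9651 / 1.60 × 100 = 60.32%

60.3 %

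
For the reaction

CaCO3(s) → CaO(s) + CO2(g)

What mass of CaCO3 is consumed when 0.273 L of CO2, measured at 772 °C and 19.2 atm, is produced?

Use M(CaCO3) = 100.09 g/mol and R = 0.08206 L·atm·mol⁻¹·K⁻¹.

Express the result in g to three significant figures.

6.12 g

n(CO2) = PV/RT = (19.2 × 0.273) / (0.08206 × 1045.15) = 0.06112 mol
n(CaCO3) = (1/1) × 0.06112 = 0.06112 mol
m(CaCO3) = 0.06112 × 100.09 = 6.118 g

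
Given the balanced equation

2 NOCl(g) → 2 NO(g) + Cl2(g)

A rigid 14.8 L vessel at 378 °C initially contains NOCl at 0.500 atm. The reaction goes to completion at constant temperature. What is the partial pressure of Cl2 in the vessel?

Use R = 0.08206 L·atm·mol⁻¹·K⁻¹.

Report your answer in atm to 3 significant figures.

n(NOCl)₀ = PV/RT = (0.500 × 14.8) / (0.08206 × 651.15) = 0.1385 mol
n(Cl2) = (1/2) × 0.1385 = 0.06925 mol
P(Cl2) = nRT/V = 0.06925 × 0.08206 × 651.15 / 14.8 = 0.2500 atm

0.250 atm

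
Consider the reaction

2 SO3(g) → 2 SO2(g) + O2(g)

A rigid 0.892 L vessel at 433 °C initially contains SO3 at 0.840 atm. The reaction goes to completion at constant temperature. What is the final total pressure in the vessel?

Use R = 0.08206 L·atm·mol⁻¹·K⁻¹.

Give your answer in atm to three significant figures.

Rigid vessel, constant T ⇒ P scales with total gas moles (2 → 3).
P_final = (3/2) × 0.840 = 1.260 atm

1.26 atm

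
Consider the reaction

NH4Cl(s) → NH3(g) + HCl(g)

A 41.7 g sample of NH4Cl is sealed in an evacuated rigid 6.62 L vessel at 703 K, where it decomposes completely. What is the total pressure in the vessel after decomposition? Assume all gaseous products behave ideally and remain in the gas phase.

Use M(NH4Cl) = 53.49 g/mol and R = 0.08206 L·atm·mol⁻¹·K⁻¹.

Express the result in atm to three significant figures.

13.6 atm

n(NH4Cl) = 41.7 / 53.49 = 0.7796 mol
n(gas produced) = (2/1) × 0.7796 = 1.559 mol
P = nRT/V = 1.559 × 0.08206 × 703 / 6.62 = 13.59 atm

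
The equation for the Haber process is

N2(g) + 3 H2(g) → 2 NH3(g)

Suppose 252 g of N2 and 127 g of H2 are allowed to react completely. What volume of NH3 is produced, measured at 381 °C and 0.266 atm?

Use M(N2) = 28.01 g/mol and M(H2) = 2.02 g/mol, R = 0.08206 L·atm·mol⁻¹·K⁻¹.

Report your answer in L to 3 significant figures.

3630 L

n(N2) = 252 / 28.01 = 8.997 mol
n(H2) = 127 / 2.02 = 62.87 mol
For 8.997 mol N2, stoichiometry requires (3/1) × 8.997 = 26.99 mol H2; 62.87 mol is available, so N2 is limiting.
n(NH3) = (2/1) × 8.997 = 17.99 mol
V(NH3) = nRT/P = 17.99 × 0.08206 × 654.15 / 0.266 = 3630 L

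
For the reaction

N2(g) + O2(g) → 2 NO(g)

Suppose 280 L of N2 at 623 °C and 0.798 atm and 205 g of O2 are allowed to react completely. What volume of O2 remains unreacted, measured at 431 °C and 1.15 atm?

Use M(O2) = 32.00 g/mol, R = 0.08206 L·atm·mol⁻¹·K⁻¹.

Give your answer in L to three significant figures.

n(N2) = PV/RT = (0.798 × 280) / (0.08206 × 896.15) = 3.038 mol
n(O2) = 205 / 32.00 = 6.406 mol
For 3.038 mol N2, stoichiometry requires (1/1) × 3.038 = 3.038 mol O2; 6.406 mol is available, so N2 is limiting.
n(O2) consumed = (1/1) × 3.038 = 3.038 mol; remaining = 6.406 − 3.038 = 3.368 mol
V(O2) = nRT/P = 3.368 × 0.08206 × 704.15 / 1.15 = 169.2 L

169 L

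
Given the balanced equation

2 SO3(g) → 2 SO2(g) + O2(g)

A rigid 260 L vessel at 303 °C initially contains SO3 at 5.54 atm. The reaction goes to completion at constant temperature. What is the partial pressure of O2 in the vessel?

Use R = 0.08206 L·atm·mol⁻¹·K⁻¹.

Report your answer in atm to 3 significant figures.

n(SO3)₀ = PV/RT = (5.54 × 260) / (0.08206 × 576.15) = 30.47 mol
n(O2) = (1/2) × 30.47 = 15.23 mol
P(O2) = nRT/V = 15.23 × 0.08206 × 576.15 / 260 = 2.769 atm

2.77 atm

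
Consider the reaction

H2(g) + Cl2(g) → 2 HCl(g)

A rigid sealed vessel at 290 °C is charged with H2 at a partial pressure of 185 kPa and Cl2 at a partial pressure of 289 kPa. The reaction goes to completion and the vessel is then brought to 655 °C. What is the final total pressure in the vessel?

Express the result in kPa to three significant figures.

781 kPa

Because the vessel is rigid and T is held at 290 °C, work the stoichiometry in partial pressures (P_i = n_iRT/V).
P(Cl2) required for 185 kPa of H2 = (1/1) × 185 = 185.0 kPa; available 289 kPa, so H2 is limiting.
P(Cl2) remaining = 289 − (1/1) × 185 = 104.0 kPa
P(gaseous products) = (2)/1 × 185 = 370.0 kPa
P_total at 290 °C = 104.0 + 370.0 = 474.0 kPa
Scaling to 655 °C: P = 474.0 × 928.15/563.15 = 781.2 kPa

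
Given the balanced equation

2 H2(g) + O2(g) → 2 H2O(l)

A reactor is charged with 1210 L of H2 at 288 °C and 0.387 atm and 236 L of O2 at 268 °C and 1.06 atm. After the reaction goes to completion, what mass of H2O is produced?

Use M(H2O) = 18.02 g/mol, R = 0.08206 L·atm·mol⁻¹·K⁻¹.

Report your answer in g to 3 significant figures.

183 g

n(H2) = PV/RT = (0.387 × 1210) / (0.08206 × 561.15) = 10.17 mol
n(O2) = PV/RT = (1.06 × 236) / (0.08206 × 541.15) = 5.633 mol
For 10.17 mol H2, stoichiometry requires (1/2) × 10.17 = 5.085 mol O2; 5.633 mol is available, so H2 is limiting.
n(H2O) = (2/2) × 10.17 = 10.17 mol
m(H2O) = 10.17 × 18.02 = 183.3 g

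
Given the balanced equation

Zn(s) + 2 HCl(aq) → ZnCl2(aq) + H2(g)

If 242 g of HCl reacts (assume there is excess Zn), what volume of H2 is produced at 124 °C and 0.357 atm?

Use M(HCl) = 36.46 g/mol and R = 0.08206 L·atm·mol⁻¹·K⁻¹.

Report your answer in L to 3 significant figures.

n(HCl) = 242.0 / 36.46 = 6.637 mol
n(H2) = (1/2) × 6.637 = 3.318 mol
V = nRT/P = 3.318 × 0.08206 × 397.15 / 0.357 = 302.9 L

303 L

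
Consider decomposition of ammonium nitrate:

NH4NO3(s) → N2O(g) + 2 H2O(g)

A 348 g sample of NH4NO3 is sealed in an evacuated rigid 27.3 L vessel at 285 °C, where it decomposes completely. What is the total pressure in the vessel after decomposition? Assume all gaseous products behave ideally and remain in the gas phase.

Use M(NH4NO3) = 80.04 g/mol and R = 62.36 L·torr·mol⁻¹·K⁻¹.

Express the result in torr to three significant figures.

n(NH4NO3) = 348 / 80.04 = 4.348 mol
n(gas produced) = (3/1) × 4.348 = 13.04 mol
P = nRT/V = 13.04 × 62.36 × 558.15 / 27.3 = 16630 torr

16600 torr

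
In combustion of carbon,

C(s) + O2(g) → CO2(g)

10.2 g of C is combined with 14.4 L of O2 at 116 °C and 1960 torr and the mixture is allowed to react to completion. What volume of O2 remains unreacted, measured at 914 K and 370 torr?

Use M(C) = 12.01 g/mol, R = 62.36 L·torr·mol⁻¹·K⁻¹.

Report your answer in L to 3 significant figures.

48.3 L

n(C) = 10.2 / 12.01 = 0.8493 mol
n(O2) = PV/RT = (1960 × 14.4) / (62.36 × 389.15) = 1.163 mol
For 0.8493 mol C, stoichiometry requires (1/1) × 0.8493 = 0.8493 mol O2; 1.163 mol is available, so C is limiting.
n(O2) consumed = (1/1) × 0.8493 = 0.8493 mol; remaining = 1.163 − 0.8493 = 0.3137 mol
V(O2) = nRT/P = 0.3137 × 62.36 × 914 / 370 = 48.32 L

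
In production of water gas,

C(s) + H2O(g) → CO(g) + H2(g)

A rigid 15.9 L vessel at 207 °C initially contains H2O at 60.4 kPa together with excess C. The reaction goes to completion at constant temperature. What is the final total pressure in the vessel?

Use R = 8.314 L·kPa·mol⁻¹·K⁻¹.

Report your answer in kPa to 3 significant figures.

121 kPa

Since T and V are fixed, P_final/P_initial = n_final/n_initial = 2/1.
P_final = (2/1) × 60.4 = 120.8 kPa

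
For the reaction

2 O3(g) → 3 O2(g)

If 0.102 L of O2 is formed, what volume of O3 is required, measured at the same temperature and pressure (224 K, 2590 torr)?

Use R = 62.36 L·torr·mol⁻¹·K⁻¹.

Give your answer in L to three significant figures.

At constant T and P, gas volumes are in the mole ratio: V(O3) = (2/3) × 0.102 = 0.06800 L

0.0680 L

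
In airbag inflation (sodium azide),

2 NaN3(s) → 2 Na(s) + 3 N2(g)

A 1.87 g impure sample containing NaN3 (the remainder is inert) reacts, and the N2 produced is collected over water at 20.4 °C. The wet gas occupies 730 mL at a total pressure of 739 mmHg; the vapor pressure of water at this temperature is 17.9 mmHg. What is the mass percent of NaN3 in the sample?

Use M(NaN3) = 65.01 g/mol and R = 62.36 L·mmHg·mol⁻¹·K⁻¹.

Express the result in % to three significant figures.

P(N2) = 739 − 17.9 = 721.1 mmHg
n(N2) = PV/RT = (721.1 × 0.7300) / (62.36 × 293.55) = 0.02876 mol
n(NaN3) = (2/3) × 0.02876 = 0.01917 mol
m(NaN3) = 0.01917 × 65.01 = 1.246 g
%NaN3 = 1.246 / 1.87 × 100 = 66.63%

66.6 %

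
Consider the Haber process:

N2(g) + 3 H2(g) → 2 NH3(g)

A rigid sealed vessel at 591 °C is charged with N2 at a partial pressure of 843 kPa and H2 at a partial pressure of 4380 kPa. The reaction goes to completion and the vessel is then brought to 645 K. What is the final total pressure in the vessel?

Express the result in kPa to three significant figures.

With V and T fixed, P_i ∝ n_i, so the mole ratios apply directly to partial pressures at 591 °C.
P(H2) required for 843 kPa of N2 = (3/1) × 843 = 2529 kPa; available 4380 kPa, so N2 is limiting.
P(H2) remaining = 4380 − (3/1) × 843 = 1851 kPa
P(gaseous products) = (2)/1 × 843 = 1686 kPa
P_total at 591 °C = 1851 + 1686 = 3537 kPa
Scaling to 645 K: P = 3537 × 645/864.15 = 2640 kPa

2640 kPa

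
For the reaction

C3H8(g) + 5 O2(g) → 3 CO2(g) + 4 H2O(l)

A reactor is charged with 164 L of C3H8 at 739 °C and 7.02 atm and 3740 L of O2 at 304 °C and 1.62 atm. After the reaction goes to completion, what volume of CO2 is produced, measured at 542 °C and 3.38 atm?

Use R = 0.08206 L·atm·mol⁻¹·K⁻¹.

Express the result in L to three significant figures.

823 L

n(C3H8) = PV/RT = (7.02 × 164) / (0.08206 × 1012.15) = 13.86 mol
n(O2) = PV/RT = (1.62 × 3740) / (0.08206 × 577.15) = 127.9 mol
For 13.86 mol C3H8, stoichiometry requires (5/1) × 13.86 = 69.30 mol O2; 127.9 mol is available, so C3H8 is limiting.
n(CO2) = (3/1) × 13.86 = 41.58 mol
V(CO2) = nRT/P = 41.58 × 0.08206 × 815.15 / 3.38 = 822.9 L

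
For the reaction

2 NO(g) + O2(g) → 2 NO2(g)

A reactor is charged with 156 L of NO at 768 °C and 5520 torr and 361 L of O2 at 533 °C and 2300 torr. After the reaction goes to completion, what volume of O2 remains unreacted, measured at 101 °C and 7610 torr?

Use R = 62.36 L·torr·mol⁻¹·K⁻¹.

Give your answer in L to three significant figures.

n(NO) = PV/RT = (5520 × 156) / (62.36 × 1041.15) = 13.26 mol
n(O2) = PV/RT = (2300 × 361) / (62.36 × 806.15) = 16.52 mol
For 13.26 mol NO, stoichiometry requires (1/2) × 13.26 = 6.630 mol O2; 16.52 mol is available, so NO is limiting.
n(O2) consumed = (1/2) × 13.26 = 6.630 mol; remaining = 16.52 − 6.630 = 9.890 mol
V(O2) = nRT/P = 9.890 × 62.36 × 374.15 / 7610 = 30.32 L

30.3 L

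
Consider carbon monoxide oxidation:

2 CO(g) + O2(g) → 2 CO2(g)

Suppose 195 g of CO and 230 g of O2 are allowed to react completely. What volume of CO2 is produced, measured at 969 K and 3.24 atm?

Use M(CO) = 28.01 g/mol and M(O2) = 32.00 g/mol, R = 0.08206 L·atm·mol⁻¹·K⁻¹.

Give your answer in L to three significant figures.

171 L

n(CO) = 195 / 28.01 = 6.962 mol
n(O2) = 230 / 32.00 = 7.188 mol
For 6.962 mol CO, stoichiometry requires (1/2) × 6.962 = 3.481 mol O2; 7.188 mol is available, so CO is limiting.
n(CO2) = (2/2) × 6.962 = 6.962 mol
V(CO2) = nRT/P = 6.962 × 0.08206 × 969 / 3.24 = 170.9 L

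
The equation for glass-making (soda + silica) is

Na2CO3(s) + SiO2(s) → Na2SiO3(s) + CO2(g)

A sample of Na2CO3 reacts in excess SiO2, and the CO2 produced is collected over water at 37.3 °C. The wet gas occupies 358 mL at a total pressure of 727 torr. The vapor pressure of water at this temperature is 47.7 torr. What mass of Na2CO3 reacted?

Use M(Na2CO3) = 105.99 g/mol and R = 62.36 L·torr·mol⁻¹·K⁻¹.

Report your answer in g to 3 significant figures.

P(CO2) = 727 − 47.7 = 679.3 torr
n(CO2) = PV/RT = (679.3 × 0.3580) / (62.36 × 310.45) = 0.01256 mol
n(Na2CO3) = (1/1) × 0.01256 = 0.01256 mol
m(Na2CO3) = 0.01256 × 105.99 = 1.331 g

1.33 g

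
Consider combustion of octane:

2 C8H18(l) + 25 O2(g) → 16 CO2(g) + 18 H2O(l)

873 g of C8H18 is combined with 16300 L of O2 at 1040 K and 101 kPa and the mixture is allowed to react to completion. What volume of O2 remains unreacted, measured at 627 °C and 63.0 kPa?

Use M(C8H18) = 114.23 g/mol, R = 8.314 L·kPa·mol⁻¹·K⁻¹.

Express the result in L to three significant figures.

n(C8H18) = 873 / 114.23 = 7.642 mol
n(O2) = PV/RT = (101 × 16300) / (8.314 × 1040) = 190.4 mol
For 7.642 mol C8H18, stoichiometry requires (25/2) × 7.642 = 95.53 mol O2; 190.4 mol is available, so C8H18 is limiting.
n(O2) consumed = (25/2) × 7.642 = 95.53 mol; remaining = 190.4 − 95.53 = 94.87 mol
V(O2) = nRT/P = 94.87 × 8.314 × 900.15 / 63.0 = 11270 L

11300 L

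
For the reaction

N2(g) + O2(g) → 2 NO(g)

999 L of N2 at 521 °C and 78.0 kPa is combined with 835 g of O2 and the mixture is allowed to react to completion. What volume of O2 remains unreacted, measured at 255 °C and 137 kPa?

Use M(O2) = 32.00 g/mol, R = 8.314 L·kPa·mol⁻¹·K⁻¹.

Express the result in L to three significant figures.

458 L

n(N2) = PV/RT = (78.0 × 999) / (8.314 × 794.15) = 11.80 mol
n(O2) = 835 / 32.00 = 26.09 mol
For 11.80 mol N2, stoichiometry requires (1/1) × 11.80 = 11.80 mol O2; 26.09 mol is available, so N2 is limiting.
n(O2) consumed = (1/1) × 11.80 = 11.80 mol; remaining = 26.09 − 11.80 = 14.29 mol
V(O2) = nRT/P = 14.29 × 8.314 × 528.15 / 137 = 458.0 L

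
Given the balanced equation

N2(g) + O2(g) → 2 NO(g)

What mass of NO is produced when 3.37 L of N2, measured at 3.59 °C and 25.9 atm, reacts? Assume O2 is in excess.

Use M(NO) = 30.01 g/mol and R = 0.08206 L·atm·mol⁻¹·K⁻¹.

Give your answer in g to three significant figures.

n(N2) = PV/RT = (25.9 × 3.37) / (0.08206 × 276.74) = 3.843 mol
n(NO) = (2/1) × 3.843 = 7.686 mol
m(NO) = 7.686 × 30.01 = 230.7 g

231 g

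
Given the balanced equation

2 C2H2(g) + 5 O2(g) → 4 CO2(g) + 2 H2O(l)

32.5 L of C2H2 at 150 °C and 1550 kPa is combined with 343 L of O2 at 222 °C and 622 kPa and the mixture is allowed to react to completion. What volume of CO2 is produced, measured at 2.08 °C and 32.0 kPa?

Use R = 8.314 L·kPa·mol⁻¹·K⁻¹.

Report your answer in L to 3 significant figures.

2050 L

n(C2H2) = PV/RT = (1550 × 32.5) / (8.314 × 423.15) = 14.32 mol
n(O2) = PV/RT = (622 × 343) / (8.314 × 495.15) = 51.82 mol
For 14.32 mol C2H2, stoichiometry requires (5/2) × 14.32 = 35.80 mol O2; 51.82 mol is available, so C2H2 is limiting.
n(CO2) = (4/2) × 14.32 = 28.64 mol
V(CO2) = nRT/P = 28.64 × 8.314 × 275.23 / 32.0 = 2048 L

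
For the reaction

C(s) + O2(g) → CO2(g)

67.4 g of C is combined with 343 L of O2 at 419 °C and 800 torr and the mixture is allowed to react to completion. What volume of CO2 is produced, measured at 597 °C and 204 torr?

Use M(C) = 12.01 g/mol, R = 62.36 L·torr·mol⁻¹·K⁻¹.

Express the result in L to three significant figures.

1490 L

n(C) = 67.4 / 12.01 = 5.612 mol
n(O2) = PV/RT = (800 × 343) / (62.36 × 692.15) = 6.357 mol
For 5.612 mol C, stoichiometry requires (1/1) × 5.612 = 5.612 mol O2; 6.357 mol is available, so C is limiting.
n(CO2) = (1/1) × 5.612 = 5.612 mol
V(CO2) = nRT/P = 5.612 × 62.36 × 870.15 / 204 = 1493 L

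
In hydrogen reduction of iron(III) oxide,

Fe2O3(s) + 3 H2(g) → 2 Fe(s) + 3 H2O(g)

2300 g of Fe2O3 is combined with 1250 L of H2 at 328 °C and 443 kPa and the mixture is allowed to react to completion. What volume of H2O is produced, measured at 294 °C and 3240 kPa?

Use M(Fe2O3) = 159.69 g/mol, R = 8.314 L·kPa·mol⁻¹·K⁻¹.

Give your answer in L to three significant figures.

n(Fe2O3) = 2300 / 159.69 = 14.40 mol
n(H2) = PV/RT = (443 × 1250) / (8.314 × 601.15) = 110.8 mol
For 14.40 mol Fe2O3, stoichiometry requires (3/1) × 14.40 = 43.20 mol H2; 110.8 mol is available, so Fe2O3 is limiting.
n(H2O) = (3/1) × 14.40 = 43.20 mol
V(H2O) = nRT/P = 43.20 × 8.314 × 567.15 / 3240 = 62.87 L

62.9 L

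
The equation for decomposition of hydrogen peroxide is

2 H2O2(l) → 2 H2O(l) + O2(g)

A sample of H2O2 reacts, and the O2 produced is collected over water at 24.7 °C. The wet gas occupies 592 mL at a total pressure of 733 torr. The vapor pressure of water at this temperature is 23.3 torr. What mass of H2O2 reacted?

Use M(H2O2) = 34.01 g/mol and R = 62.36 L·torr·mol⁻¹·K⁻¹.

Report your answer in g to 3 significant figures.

P(O2) = 733 − 23.3 = 709.7 torr
n(O2) = PV/RT = (709.7 × 0.5920) / (62.36 × 297.85) = 0.02262 mol
n(H2O2) = (2/1) × 0.02262 = 0.04524 mol
m(H2O2) = 0.04524 × 34.01 = 1.539 g

1.54 g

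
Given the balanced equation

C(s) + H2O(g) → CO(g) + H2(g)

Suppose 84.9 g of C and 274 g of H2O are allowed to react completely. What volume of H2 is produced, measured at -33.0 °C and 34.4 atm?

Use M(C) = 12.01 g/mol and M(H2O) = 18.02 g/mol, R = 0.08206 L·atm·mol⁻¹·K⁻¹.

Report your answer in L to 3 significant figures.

n(C) = 84.9 / 12.01 = 7.069 mol
n(H2O) = 274 / 18.02 = 15.21 mol
For 7.069 mol C, stoichiometry requires (1/1) × 7.069 = 7.069 mol H2O; 15.21 mol is available, so C is limiting.
n(H2) = (1/1) × 7.069 = 7.069 mol
V(H2) = nRT/P = 7.069 × 0.08206 × 240.15 / 34.4 = 4.050 L

4.05 L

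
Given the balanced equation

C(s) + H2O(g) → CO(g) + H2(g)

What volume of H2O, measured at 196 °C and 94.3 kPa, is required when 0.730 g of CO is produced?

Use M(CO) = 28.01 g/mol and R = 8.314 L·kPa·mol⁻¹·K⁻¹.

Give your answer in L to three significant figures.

n(CO) = 0.7300 / 28.01 = 0.02606 mol
n(H2O) = (1/1) × 0.02606 = 0.02606 mol
V = nRT/P = 0.02606 × 8.314 × 469.15 / 94.3 = 1.078 L

1.08 L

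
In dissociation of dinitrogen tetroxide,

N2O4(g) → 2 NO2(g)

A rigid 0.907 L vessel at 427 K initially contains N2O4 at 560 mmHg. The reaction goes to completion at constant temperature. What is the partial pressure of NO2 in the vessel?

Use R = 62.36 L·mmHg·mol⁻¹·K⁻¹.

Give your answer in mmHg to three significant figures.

1120 mmHg

n(N2O4)₀ = PV/RT = (560 × 0.907) / (62.36 × 427) = 0.01907 mol
n(NO2) = (2/1) × 0.01907 = 0.03814 mol
P(NO2) = nRT/V = 0.03814 × 62.36 × 427 / 0.907 = 1120 mmHg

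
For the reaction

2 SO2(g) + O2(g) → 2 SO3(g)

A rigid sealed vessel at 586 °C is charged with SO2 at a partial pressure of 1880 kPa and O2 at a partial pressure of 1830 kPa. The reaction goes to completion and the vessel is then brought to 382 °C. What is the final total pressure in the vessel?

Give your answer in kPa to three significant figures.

Because the vessel is rigid and T is held at 586 °C, work the stoichiometry in partial pressures (P_i = n_iRT/V).
P(O2) required for 1880 kPa of SO2 = (1/2) × 1880 = 940.0 kPa; available 1830 kPa, so SO2 is limiting.
P(O2) remaining = 1830 − (1/2) × 1880 = 890.0 kPa
P(gaseous products) = (2)/2 × 1880 = 1880 kPa
P_total at 586 °C = 890.0 + 1880 = 2770 kPa
Scaling to 382 °C: P = 2770 × 655.15/859.15 = 2112 kPa

2110 kPa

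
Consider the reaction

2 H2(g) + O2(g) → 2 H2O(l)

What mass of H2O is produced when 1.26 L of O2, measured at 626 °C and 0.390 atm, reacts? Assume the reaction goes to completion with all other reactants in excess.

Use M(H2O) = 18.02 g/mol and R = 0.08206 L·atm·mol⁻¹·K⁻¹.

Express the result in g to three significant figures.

0.240 g

n(O2) = PV/RT = (0.390 × 1.26) / (0.08206 × 899.15) = 0.006660 mol
n(H2O) = (2/1) × 0.006660 = 0.01332 mol
m(H2O) = 0.01332 × 18.02 = 0.2400 g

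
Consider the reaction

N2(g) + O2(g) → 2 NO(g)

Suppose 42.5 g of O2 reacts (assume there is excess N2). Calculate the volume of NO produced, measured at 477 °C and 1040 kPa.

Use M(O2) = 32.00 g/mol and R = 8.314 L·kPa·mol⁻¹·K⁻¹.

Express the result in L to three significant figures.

n(O2) = 42.50 / 32.00 = 1.328 mol
n(NO) = (2/1) × 1.328 = 2.656 mol
V = nRT/P = 2.656 × 8.314 × 750.15 / 1040 = 15.93 L

15.9 L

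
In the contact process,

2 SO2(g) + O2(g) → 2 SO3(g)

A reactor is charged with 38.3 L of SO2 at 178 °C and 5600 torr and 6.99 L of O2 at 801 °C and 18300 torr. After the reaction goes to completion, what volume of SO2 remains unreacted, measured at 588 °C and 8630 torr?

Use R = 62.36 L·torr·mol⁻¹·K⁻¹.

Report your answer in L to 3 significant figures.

n(SO2) = PV/RT = (5600 × 38.3) / (62.36 × 451.15) = 7.624 mol
n(O2) = PV/RT = (18300 × 6.99) / (62.36 × 1074.15) = 1.910 mol
For 7.624 mol SO2, stoichiometry requires (1/2) × 7.624 = 3.812 mol O2; 1.910 mol is available, so O2 is limiting.
n(SO2) consumed = (2/1) × 1.910 = 3.820 mol; remaining = 7.624 − 3.820 = 3.804 mol
V(SO2) = nRT/P = 3.804 × 62.36 × 861.15 / 8630 = 23.67 L

23.7 L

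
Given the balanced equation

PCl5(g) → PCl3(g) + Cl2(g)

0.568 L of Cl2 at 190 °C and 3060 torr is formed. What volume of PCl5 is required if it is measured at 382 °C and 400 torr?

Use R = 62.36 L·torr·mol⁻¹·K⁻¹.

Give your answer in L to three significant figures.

n(Cl2) = PV/RT = (3060 × 0.568) / (62.36 × 463.15) = 0.06018 mol
n(PCl5) = (1/1) × 0.06018 = 0.06018 mol
V = nRT/P = 0.06018 × 62.36 × 655.15 / 400 = 6.147 L

6.15 L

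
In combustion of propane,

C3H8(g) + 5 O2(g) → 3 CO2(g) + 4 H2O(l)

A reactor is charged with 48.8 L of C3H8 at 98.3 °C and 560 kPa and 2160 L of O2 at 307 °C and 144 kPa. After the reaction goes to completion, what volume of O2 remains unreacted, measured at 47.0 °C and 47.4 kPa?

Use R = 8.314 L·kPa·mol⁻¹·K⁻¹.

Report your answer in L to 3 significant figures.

1140 L

n(C3H8) = PV/RT = (560 × 48.8) / (8.314 × 371.45) = 8.849 mol
n(O2) = PV/RT = (144 × 2160) / (8.314 × 580.15) = 64.49 mol
For 8.849 mol C3H8, stoichiometry requires (5/1) × 8.849 = 44.25 mol O2; 64.49 mol is available, so C3H8 is limiting.
n(O2) consumed = (5/1) × 8.849 = 44.25 mol; remaining = 64.49 − 44.25 = 20.24 mol
V(O2) = nRT/P = 20.24 × 8.314 × 320.15 / 47.4 = 1137 L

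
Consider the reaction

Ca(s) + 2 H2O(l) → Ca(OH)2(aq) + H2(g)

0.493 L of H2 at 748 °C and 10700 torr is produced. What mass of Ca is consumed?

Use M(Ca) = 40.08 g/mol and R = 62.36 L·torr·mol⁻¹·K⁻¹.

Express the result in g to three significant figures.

3.32 g

n(H2) = PV/RT = (10700 × 0.493) / (62.36 × 1021.15) = 0.08284 mol
n(Ca) = (1/1) × 0.08284 = 0.08284 mol
m(Ca) = 0.08284 × 40.08 = 3.320 g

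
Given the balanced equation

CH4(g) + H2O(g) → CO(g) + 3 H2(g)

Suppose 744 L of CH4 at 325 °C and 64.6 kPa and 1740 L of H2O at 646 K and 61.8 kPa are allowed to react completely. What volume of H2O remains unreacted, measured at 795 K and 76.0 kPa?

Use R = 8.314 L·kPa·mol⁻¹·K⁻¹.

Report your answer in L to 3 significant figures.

901 L

n(CH4) = PV/RT = (64.6 × 744) / (8.314 × 598.15) = 9.665 mol
n(H2O) = PV/RT = (61.8 × 1740) / (8.314 × 646) = 20.02 mol
For 9.665 mol CH4, stoichiometry requires (1/1) × 9.665 = 9.665 mol H2O; 20.02 mol is available, so CH4 is limiting.
n(H2O) consumed = (1/1) × 9.665 = 9.665 mol; remaining = 20.02 − 9.665 = 10.36 mol
V(H2O) = nRT/P = 10.36 × 8.314 × 795 / 76.0 = 901.0 L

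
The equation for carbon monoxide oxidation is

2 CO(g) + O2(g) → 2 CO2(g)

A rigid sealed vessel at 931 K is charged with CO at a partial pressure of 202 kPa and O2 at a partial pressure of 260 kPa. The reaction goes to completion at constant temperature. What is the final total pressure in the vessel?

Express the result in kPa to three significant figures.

With V and T fixed, P_i ∝ n_i, so the mole ratios apply directly to partial pressures at 931 K.
P(O2) required for 202 kPa of CO = (1/2) × 202 = 101.0 kPa; available 260 kPa, so CO is limiting.
P(O2) remaining = 260 − (1/2) × 202 = 159.0 kPa
P(gaseous products) = (2)/2 × 202 = 202.0 kPa
P_total at 931 K = 159.0 + 202.0 = 361.0 kPa

361 kPa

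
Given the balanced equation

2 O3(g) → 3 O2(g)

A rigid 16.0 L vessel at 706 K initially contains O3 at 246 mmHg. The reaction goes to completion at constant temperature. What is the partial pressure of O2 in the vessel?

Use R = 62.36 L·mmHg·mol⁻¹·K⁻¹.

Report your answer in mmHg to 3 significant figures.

n(O3)₀ = PV/RT = (246 × 16.0) / (62.36 × 706) = 0.08940 mol
n(O2) = (3/2) × 0.08940 = 0.1341 mol
P(O2) = nRT/V = 0.1341 × 62.36 × 706 / 16.0 = 369.0 mmHg

369 mmHg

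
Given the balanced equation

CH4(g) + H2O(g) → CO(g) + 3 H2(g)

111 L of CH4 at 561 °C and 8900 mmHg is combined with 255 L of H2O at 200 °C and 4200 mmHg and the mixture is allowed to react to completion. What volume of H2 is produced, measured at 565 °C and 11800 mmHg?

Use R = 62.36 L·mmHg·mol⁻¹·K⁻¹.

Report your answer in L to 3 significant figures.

n(CH4) = PV/RT = (8900 × 111) / (62.36 × 834.15) = 18.99 mol
n(H2O) = PV/RT = (4200 × 255) / (62.36 × 473.15) = 36.30 mol
For 18.99 mol CH4, stoichiometry requires (1/1) × 18.99 = 18.99 mol H2O; 36.30 mol is available, so CH4 is limiting.
n(H2) = (3/1) × 18.99 = 56.97 mol
V(H2) = nRT/P = 56.97 × 62.36 × 838.15 / 11800 = 252.3 L

252 L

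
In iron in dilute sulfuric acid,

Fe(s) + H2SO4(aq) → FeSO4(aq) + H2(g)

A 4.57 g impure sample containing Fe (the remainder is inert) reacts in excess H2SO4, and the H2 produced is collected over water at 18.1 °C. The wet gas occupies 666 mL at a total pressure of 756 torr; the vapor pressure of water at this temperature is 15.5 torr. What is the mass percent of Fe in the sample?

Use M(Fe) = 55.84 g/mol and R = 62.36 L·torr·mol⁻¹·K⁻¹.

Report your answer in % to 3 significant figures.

33.2 %

P(H2) = 756 − 15.5 = 740.5 torr
n(H2) = PV/RT = (740.5 × 0.6660) / (62.36 × 291.25) = 0.02715 mol
n(Fe) = (1/1) × 0.02715 = 0.02715 mol
m(Fe) = 0.02715 × 55.84 = 1.516 g
%Fe = 1.516 / 4.57 × 100 = 33.17%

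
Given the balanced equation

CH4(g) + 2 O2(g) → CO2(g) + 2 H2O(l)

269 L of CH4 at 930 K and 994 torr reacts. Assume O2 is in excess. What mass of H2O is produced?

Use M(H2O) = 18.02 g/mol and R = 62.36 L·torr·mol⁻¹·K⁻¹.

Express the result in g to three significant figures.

n(CH4) = PV/RT = (994 × 269) / (62.36 × 930) = 4.611 mol
n(H2O) = (2/1) × 4.611 = 9.222 mol
m(H2O) = 9.222 × 18.02 = 166.2 g

166 g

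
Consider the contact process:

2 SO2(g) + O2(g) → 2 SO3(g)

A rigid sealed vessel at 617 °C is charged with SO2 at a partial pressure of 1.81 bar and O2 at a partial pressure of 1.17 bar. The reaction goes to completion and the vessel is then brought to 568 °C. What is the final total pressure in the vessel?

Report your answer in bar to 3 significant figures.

1.96 bar

At constant V, partial pressures at 617 °C are proportional to moles, so apply stoichiometry directly to pressures.
P(O2) required for 1.81 bar of SO2 = (1/2) × 1.81 = 0.9050 bar; available 1.17 bar, so SO2 is limiting.
P(O2) remaining = 1.17 − (1/2) × 1.81 = 0.2650 bar
P(gaseous products) = (2)/2 × 1.81 = 1.810 bar
P_total at 617 °C = 0.2650 + 1.810 = 2.075 bar
Scaling to 568 °C: P = 2.075 × 841.15/890.15 = 1.961 bar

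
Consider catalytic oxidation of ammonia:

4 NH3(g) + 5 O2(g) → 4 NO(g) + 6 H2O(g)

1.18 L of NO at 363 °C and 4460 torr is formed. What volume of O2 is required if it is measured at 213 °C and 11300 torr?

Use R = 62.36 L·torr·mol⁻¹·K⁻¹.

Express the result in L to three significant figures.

n(NO) = PV/RT = (4460 × 1.18) / (62.36 × 636.15) = 0.1327 mol
n(O2) = (5/4) × 0.1327 = 0.1659 mol
V = nRT/P = 0.1659 × 62.36 × 486.15 / 11300 = 0.4451 L

0.445 L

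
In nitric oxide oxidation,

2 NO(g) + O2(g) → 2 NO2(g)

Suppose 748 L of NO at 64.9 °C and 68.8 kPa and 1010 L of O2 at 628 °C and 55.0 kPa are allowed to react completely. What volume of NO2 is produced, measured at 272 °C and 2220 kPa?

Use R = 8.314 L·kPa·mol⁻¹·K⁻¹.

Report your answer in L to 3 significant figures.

30.3 L

n(NO) = PV/RT = (68.8 × 748) / (8.314 × 338.05) = 18.31 mol
n(O2) = PV/RT = (55.0 × 1010) / (8.314 × 901.15) = 7.414 mol
For 18.31 mol NO, stoichiometry requires (1/2) × 18.31 = 9.155 mol O2; 7.414 mol is available, so O2 is limiting.
n(NO2) = (2/1) × 7.414 = 14.83 mol
V(NO2) = nRT/P = 14.83 × 8.314 × 545.15 / 2220 = 30.28 L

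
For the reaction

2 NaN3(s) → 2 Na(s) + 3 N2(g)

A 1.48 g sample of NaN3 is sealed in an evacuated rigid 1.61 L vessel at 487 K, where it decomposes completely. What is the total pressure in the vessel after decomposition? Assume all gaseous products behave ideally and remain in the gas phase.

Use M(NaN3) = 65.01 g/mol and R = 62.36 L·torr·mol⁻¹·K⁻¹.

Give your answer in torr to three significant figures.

n(NaN3) = 1.48 / 65.01 = 0.02277 mol
n(gas produced) = (3/2) × 0.02277 = 0.03415 mol
P = nRT/V = 0.03415 × 62.36 × 487 / 1.61 = 644.2 torr

644 torr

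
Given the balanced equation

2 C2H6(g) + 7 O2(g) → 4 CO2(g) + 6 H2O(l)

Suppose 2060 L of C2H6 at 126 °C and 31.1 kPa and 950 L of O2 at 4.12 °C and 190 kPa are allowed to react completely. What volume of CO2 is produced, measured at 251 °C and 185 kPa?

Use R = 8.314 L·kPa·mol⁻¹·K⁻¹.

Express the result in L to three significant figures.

910 L

n(C2H6) = PV/RT = (31.1 × 2060) / (8.314 × 399.15) = 19.31 mol
n(O2) = PV/RT = (190 × 950) / (8.314 × 277.27) = 78.30 mol
For 19.31 mol C2H6, stoichiometry requires (7/2) × 19.31 = 67.58 mol O2; 78.30 mol is available, so C2H6 is limiting.
n(CO2) = (4/2) × 19.31 = 38.62 mol
V(CO2) = nRT/P = 38.62 × 8.314 × 524.15 / 185 = 909.7 L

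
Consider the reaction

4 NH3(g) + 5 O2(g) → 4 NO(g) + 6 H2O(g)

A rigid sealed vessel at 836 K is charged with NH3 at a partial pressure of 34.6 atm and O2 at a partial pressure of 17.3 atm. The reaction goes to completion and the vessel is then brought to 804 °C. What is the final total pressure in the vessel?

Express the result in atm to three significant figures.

71.3 atm

With V and T fixed, P_i ∝ n_i, so the mole ratios apply directly to partial pressures at 836 K.
P(O2) required for 34.6 atm of NH3 = (5/4) × 34.6 = 43.25 atm; available 17.3 atm, so O2 is limiting.
P(NH3) remaining = 34.6 − (4/5) × 17.3 = 20.76 atm
P(gaseous products) = (4+6)/5 × 17.3 = 34.60 atm
P_total at 836 K = 20.76 + 34.60 = 55.36 atm
Scaling to 804 °C: P = 55.36 × 1077.15/836 = 71.33 atm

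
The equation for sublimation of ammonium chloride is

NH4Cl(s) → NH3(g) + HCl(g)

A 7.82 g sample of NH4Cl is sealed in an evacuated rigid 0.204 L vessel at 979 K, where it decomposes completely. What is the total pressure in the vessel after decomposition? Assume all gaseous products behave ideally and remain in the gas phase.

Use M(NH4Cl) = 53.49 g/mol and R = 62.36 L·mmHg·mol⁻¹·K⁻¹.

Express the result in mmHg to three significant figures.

n(NH4Cl) = 7.82 / 53.49 = 0.1462 mol
n(gas produced) = (2/1) × 0.1462 = 0.2924 mol
P = nRT/V = 0.2924 × 62.36 × 979 / 0.204 = 87510 mmHg

87500 mmHg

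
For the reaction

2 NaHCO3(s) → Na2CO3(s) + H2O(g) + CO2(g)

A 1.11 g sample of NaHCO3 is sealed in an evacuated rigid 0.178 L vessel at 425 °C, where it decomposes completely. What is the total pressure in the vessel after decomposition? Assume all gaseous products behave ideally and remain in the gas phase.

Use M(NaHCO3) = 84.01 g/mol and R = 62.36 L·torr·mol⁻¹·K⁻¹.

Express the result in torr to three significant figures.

3230 torr

n(NaHCO3) = 1.11 / 84.01 = 0.01321 mol
n(gas produced) = (2/2) × 0.01321 = 0.01321 mol
P = nRT/V = 0.01321 × 62.36 × 698.15 / 0.178 = 3231 torr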